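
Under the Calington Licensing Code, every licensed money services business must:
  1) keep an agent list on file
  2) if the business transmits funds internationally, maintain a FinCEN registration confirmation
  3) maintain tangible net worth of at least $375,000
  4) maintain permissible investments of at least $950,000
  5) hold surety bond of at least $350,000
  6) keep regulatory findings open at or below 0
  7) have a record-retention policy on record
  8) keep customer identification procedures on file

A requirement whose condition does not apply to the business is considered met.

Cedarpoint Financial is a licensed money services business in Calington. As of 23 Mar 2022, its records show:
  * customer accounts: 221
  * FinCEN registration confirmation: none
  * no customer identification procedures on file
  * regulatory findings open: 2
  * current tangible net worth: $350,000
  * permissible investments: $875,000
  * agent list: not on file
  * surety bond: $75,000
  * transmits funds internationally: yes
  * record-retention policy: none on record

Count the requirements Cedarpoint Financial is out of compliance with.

1. agent list absent → not met
2. condition 'transmits funds internationally' holds; FinCEN registration confirmation absent → not met
3. tangible net worth $350,000 < $375,000 → not met
4. permissible investments $875,000 < $950,000 → not met
5. surety bond $75,000 < $350,000 → not met
6. regulatory findings open 2 > 0 → not met
7. record-retention policy absent → not met
8. customer identification procedures absent → not met
Not met: 8 of 8

8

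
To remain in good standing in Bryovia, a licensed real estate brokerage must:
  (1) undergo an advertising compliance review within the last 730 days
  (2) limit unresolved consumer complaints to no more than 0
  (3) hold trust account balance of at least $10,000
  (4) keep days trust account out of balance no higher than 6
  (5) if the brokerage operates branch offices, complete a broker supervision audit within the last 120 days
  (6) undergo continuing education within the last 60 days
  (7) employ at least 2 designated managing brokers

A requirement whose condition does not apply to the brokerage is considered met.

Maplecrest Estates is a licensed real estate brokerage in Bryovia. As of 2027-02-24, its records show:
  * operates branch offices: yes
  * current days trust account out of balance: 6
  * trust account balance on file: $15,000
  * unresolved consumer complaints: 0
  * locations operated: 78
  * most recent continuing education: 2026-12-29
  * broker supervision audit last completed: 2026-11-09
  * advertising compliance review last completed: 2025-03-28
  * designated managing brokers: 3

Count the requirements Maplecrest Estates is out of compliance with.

0

1. advertising compliance review 698 days ago vs limit 730 → met
2. unresolved consumer complaints 0 ≤ 0 → met
3. trust account balance $15,000 ≥ $10,000 → met
4. days trust account out of balance 6 ≤ 6 → met
5. condition 'operates branch offices' holds; broker supervision audit 107 days ago vs limit 120 → met
6. continuing education 57 days ago vs limit 60 → met
7. designated managing brokers 3 ≥ 2 → met
Not met: 0 of 7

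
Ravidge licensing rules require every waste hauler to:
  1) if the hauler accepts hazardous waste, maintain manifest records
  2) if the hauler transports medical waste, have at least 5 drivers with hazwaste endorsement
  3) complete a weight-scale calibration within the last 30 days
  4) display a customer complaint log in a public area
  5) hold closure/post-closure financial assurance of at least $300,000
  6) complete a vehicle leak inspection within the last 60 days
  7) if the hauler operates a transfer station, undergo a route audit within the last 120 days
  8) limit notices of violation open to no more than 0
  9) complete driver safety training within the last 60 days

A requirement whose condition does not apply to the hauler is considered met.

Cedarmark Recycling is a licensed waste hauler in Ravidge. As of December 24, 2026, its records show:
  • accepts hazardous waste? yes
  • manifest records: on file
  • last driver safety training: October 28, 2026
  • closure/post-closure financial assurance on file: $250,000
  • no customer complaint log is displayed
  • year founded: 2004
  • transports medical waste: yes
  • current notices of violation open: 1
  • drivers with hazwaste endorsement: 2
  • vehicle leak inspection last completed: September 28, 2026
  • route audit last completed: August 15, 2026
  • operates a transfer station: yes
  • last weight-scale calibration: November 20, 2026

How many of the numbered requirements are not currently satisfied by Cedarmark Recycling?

7

1. condition 'accepts hazardous waste' holds; manifest records present → met
2. condition 'transports medical waste' holds; drivers with hazwaste endorsement 2 < 5 → not met
3. weight-scale calibration 34 days ago vs limit 30 → not met
4. customer complaint log absent → not met
5. closure/post-closure financial assurance $250,000 < $300,000 → not met
6. vehicle leak inspection 87 days ago vs limit 60 → not met
7. condition 'operates a transfer station' holds; route audit 131 days ago vs limit 120 → not met
8. notices of violation open 1 > 0 → not met
9. driver safety training 57 days ago vs limit 60 → met
Not met: 7 of 9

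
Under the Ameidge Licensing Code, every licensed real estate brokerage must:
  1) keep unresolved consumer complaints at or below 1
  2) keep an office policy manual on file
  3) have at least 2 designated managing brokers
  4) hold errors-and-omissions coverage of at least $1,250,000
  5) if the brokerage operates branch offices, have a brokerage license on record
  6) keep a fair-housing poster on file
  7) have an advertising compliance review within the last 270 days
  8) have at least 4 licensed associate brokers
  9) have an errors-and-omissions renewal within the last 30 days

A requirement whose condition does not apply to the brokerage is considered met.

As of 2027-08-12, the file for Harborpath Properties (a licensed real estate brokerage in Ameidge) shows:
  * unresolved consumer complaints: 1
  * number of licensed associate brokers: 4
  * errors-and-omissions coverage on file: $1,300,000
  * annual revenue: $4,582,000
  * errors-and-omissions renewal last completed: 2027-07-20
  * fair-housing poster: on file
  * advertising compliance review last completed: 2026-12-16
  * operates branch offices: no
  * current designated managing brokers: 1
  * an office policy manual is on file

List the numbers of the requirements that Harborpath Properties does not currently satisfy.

3

1. unresolved consumer complaints 1 ≤ 1 → met
2. office policy manual present → met
3. designated managing brokers 1 < 2 → not met
4. errors-and-omissions coverage $1,300,000 ≥ $1,250,000 → met
5. condition 'operates branch offices' does not hold → requirement n/a → met
6. fair-housing poster present → met
7. advertising compliance review 239 days ago vs limit 270 → met
8. licensed associate brokers 4 ≥ 4 → met
9. errors-and-omissions renewal 23 days ago vs limit 30 → met
Not met: 3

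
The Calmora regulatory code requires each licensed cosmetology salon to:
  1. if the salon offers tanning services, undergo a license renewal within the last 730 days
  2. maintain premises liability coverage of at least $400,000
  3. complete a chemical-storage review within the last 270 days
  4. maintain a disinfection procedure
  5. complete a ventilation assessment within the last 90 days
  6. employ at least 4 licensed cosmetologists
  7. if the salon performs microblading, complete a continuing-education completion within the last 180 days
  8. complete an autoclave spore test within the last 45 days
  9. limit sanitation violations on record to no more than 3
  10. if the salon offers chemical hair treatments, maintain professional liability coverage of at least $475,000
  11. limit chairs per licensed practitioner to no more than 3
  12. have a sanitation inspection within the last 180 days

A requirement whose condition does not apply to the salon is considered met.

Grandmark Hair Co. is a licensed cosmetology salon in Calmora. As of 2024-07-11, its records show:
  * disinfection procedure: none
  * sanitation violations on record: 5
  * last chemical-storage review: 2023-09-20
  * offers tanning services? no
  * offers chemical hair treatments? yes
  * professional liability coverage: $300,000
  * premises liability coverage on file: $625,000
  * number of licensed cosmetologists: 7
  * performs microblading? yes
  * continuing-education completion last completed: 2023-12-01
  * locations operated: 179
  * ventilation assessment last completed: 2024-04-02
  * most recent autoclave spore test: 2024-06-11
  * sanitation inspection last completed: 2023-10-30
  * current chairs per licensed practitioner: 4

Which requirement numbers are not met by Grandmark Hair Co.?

3, 4, 5, 7, 9, 10, 11, 12

1. condition 'offers tanning services' does not hold → requirement n/a → met
2. premises liability coverage $625,000 ≥ $400,000 → met
3. chemical-storage review 295 days ago vs limit 270 → not met
4. disinfection procedure absent → not met
5. ventilation assessment 100 days ago vs limit 90 → not met
6. licensed cosmetologists 7 ≥ 4 → met
7. condition 'performs microblading' holds; continuing-education completion 223 days ago vs limit 180 → not met
8. autoclave spore test 30 days ago vs limit 45 → met
9. sanitation violations on record 5 > 3 → not met
10. condition 'offers chemical hair treatments' holds; professional liability coverage $300,000 < $475,000 → not met
11. chairs per licensed practitioner 4 > 3 → not met
12. sanitation inspection 255 days ago vs limit 180 → not met
Not met: 3, 4, 5, 7, 9, 10, 11, 12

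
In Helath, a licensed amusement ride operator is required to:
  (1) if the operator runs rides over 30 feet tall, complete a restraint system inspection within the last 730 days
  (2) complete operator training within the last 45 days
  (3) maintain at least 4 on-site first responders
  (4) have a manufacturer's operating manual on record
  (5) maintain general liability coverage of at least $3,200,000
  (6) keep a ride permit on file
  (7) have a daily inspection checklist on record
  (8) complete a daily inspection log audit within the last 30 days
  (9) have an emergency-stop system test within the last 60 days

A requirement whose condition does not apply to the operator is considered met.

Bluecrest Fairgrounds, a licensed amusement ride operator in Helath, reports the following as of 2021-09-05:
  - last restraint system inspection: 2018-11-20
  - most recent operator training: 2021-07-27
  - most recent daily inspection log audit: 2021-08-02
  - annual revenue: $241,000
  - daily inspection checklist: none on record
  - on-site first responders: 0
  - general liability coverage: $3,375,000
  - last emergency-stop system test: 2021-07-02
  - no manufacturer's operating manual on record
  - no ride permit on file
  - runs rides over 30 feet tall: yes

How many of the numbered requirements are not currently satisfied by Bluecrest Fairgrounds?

1. condition 'runs rides over 30 feet tall' holds; restraint system inspection 1020 days ago vs limit 730 → not met
2. operator training 40 days ago vs limit 45 → met
3. on-site first responders 0 < 4 → not met
4. manufacturer's operating manual absent → not met
5. general liability coverage $3,375,000 ≥ $3,200,000 → met
6. ride permit absent → not met
7. daily inspection checklist absent → not met
8. daily inspection log audit 34 days ago vs limit 30 → not met
9. emergency-stop system test 65 days ago vs limit 60 → not met
Not met: 7 of 9

7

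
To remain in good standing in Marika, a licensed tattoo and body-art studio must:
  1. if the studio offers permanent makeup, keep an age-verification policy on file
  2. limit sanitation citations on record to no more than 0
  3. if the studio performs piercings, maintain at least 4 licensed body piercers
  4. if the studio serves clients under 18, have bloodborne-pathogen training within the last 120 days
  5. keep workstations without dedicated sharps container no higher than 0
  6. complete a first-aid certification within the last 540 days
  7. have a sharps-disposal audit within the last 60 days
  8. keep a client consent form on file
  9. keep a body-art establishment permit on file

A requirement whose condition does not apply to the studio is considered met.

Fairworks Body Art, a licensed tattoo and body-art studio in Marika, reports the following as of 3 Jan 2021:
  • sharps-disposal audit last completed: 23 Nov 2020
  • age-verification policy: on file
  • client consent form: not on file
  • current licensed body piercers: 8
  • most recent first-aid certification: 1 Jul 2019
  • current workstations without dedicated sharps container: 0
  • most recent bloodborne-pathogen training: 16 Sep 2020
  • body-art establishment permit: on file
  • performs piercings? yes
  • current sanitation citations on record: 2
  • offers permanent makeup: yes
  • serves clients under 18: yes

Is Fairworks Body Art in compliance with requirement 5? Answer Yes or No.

5. workstations without dedicated sharps container 0 ≤ 0 → met

Yes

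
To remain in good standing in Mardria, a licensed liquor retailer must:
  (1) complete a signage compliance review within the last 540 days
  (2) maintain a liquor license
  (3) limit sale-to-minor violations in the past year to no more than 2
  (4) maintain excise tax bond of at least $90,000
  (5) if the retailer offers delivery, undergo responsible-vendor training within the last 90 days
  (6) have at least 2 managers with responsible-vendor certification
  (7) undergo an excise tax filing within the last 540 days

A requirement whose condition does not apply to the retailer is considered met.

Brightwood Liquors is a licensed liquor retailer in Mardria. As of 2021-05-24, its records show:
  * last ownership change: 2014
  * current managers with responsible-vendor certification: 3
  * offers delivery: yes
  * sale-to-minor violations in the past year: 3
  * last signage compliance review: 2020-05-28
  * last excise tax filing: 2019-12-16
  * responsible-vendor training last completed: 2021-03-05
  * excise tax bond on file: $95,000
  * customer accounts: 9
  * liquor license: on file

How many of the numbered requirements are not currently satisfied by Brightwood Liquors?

1

1. signage compliance review 361 days ago vs limit 540 → met
2. liquor license present → met
3. sale-to-minor violations in the past year 3 > 2 → not met
4. excise tax bond $95,000 ≥ $90,000 → met
5. condition 'offers delivery' holds; responsible-vendor training 80 days ago vs limit 90 → met
6. managers with responsible-vendor certification 3 ≥ 2 → met
7. excise tax filing 525 days ago vs limit 540 → met
Not met: 1 of 7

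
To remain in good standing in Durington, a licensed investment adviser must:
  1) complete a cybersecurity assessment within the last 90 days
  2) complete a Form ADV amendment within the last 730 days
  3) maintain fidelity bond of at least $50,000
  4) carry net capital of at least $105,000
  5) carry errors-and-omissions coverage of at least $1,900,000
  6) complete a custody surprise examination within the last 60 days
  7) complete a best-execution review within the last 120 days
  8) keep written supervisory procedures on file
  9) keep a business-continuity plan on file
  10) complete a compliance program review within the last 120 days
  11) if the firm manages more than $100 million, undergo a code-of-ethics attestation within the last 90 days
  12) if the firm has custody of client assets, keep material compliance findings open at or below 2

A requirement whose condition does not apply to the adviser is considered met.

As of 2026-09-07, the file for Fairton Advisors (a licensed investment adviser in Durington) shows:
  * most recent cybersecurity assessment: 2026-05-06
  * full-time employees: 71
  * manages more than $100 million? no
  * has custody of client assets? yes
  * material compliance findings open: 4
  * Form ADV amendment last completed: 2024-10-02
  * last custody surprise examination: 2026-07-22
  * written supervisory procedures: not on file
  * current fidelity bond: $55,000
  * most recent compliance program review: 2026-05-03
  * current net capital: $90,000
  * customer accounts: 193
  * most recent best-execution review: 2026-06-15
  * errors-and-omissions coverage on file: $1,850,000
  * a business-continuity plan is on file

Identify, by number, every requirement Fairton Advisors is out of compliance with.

1. cybersecurity assessment 124 days ago vs limit 90 → not met
2. Form ADV amendment 705 days ago vs limit 730 → met
3. fidelity bond $55,000 ≥ $50,000 → met
4. net capital $90,000 < $105,000 → not met
5. errors-and-omissions coverage $1,850,000 < $1,900,000 → not met
6. custody surprise examination 47 days ago vs limit 60 → met
7. best-execution review 84 days ago vs limit 120 → met
8. written supervisory procedures absent → not met
9. business-continuity plan present → met
10. compliance program review 127 days ago vs limit 120 → not met
11. condition 'manages more than $100 million' does not hold → requirement n/a → met
12. condition 'has custody of client assets' holds; material compliance findings open 4 > 2 → not met
Not met: 1, 4, 5, 8, 10, 12

1, 4, 5, 8, 10, 12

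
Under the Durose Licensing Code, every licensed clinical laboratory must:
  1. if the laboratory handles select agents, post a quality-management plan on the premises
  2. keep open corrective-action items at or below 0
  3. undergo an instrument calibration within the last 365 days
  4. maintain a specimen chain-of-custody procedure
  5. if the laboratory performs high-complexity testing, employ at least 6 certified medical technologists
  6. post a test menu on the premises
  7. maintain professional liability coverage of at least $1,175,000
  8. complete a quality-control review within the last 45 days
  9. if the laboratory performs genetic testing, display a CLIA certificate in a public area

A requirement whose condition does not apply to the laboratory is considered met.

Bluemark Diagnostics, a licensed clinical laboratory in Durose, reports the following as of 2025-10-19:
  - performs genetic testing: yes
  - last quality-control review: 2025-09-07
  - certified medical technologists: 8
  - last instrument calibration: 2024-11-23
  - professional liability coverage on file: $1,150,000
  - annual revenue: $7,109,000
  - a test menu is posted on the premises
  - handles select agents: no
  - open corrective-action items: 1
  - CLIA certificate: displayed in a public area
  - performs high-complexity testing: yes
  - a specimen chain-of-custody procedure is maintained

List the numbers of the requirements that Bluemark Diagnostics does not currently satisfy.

2, 7

1. condition 'handles select agents' does not hold → requirement n/a → met
2. open corrective-action items 1 > 0 → not met
3. instrument calibration 330 days ago vs limit 365 → met
4. specimen chain-of-custody procedure present → met
5. condition 'performs high-complexity testing' holds; certified medical technologists 8 ≥ 6 → met
6. test menu present → met
7. professional liability coverage $1,150,000 < $1,175,000 → not met
8. quality-control review 42 days ago vs limit 45 → met
9. condition 'performs genetic testing' holds; CLIA certificate present → met
Not met: 2, 7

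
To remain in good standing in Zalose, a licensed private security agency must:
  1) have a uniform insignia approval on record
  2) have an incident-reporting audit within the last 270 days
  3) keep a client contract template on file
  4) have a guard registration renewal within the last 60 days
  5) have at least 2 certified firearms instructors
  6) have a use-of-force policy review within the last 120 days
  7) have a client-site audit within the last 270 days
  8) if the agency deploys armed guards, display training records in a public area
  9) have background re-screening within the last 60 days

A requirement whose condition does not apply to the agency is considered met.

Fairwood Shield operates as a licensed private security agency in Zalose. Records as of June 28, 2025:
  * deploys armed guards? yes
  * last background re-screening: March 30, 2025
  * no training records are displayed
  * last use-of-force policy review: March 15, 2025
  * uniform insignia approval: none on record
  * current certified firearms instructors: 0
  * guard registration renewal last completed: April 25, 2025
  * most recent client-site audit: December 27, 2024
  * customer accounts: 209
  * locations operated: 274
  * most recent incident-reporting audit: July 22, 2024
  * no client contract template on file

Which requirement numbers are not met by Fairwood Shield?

1. uniform insignia approval absent → not met
2. incident-reporting audit 341 days ago vs limit 270 → not met
3. client contract template absent → not met
4. guard registration renewal 64 days ago vs limit 60 → not met
5. certified firearms instructors 0 < 2 → not met
6. use-of-force policy review 105 days ago vs limit 120 → met
7. client-site audit 183 days ago vs limit 270 → met
8. condition 'deploys armed guards' holds; training records absent → not met
9. background re-screening 90 days ago vs limit 60 → not met
Not met: 1, 2, 3, 4, 5, 8, 9

1, 2, 3, 4, 5, 8, 9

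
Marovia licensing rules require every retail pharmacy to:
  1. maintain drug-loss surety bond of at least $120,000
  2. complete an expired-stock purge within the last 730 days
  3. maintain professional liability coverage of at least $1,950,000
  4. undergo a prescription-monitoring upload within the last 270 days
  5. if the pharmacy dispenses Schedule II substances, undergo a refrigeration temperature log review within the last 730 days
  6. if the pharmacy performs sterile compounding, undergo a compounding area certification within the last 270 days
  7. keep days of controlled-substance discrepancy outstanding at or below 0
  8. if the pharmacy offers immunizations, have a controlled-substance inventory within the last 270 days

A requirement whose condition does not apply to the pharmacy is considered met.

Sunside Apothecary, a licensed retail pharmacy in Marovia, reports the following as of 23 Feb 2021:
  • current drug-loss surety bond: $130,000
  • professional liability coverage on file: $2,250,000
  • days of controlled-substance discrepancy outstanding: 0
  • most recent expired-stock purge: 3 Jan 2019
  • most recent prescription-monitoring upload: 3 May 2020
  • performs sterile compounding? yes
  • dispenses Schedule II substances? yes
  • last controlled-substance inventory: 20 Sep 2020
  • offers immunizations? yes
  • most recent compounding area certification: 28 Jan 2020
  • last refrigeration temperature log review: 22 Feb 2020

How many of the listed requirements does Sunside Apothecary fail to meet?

1. drug-loss surety bond $130,000 ≥ $120,000 → met
2. expired-stock purge 782 days ago vs limit 730 → not met
3. professional liability coverage $2,250,000 ≥ $1,950,000 → met
4. prescription-monitoring upload 296 days ago vs limit 270 → not met
5. condition 'dispenses Schedule II substances' holds; refrigeration temperature log review 367 days ago vs limit 730 → met
6. condition 'performs sterile compounding' holds; compounding area certification 392 days ago vs limit 270 → not met
7. days of controlled-substance discrepancy outstanding 0 ≤ 0 → met
8. condition 'offers immunizations' holds; controlled-substance inventory 156 days ago vs limit 270 → met
Not met: 3 of 8

3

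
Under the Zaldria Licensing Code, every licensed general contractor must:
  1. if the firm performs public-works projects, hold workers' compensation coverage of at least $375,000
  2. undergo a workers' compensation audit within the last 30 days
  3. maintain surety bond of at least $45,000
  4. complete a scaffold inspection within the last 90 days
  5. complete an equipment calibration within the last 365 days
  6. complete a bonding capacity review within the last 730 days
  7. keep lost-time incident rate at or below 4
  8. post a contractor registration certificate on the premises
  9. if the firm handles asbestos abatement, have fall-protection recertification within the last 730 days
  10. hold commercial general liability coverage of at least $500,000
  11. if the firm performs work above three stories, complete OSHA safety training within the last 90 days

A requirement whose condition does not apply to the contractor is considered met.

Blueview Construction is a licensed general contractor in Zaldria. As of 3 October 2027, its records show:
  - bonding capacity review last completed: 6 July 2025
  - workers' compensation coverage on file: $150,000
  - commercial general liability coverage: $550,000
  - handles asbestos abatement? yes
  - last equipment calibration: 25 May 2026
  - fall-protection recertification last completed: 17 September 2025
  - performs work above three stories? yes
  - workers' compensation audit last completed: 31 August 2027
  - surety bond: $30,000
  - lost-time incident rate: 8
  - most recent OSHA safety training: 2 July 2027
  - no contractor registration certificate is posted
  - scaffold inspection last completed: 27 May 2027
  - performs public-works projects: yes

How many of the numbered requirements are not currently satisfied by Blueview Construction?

10

1. condition 'performs public-works projects' holds; workers' compensation coverage $150,000 < $375,000 → not met
2. workers' compensation audit 33 days ago vs limit 30 → not met
3. surety bond $30,000 < $45,000 → not met
4. scaffold inspection 129 days ago vs limit 90 → not met
5. equipment calibration 496 days ago vs limit 365 → not met
6. bonding capacity review 819 days ago vs limit 730 → not met
7. lost-time incident rate 8 > 4 → not met
8. contractor registration certificate absent → not met
9. condition 'handles asbestos abatement' holds; fall-protection recertification 746 days ago vs limit 730 → not met
10. commercial general liability coverage $550,000 ≥ $500,000 → met
11. condition 'performs work above three stories' holds; OSHA safety training 93 days ago vs limit 90 → not met
Not met: 10 of 11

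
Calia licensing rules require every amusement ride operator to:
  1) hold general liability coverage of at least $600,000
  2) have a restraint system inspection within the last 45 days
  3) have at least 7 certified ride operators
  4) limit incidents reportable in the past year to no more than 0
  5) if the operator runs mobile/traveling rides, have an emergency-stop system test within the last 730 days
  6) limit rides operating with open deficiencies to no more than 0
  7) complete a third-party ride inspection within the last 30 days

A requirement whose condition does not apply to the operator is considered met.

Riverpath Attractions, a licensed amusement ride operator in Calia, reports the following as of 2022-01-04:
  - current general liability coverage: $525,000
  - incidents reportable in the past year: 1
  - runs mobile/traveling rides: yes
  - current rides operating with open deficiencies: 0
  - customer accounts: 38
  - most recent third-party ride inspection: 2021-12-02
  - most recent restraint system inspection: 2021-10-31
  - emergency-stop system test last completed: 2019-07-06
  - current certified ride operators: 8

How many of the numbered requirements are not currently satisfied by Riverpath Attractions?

1. general liability coverage $525,000 < $600,000 → not met
2. restraint system inspection 65 days ago vs limit 45 → not met
3. certified ride operators 8 ≥ 7 → met
4. incidents reportable in the past year 1 > 0 → not met
5. condition 'runs mobile/traveling rides' holds; emergency-stop system test 913 days ago vs limit 730 → not met
6. rides operating with open deficiencies 0 ≤ 0 → met
7. third-party ride inspection 33 days ago vs limit 30 → not met
Not met: 5 of 7

5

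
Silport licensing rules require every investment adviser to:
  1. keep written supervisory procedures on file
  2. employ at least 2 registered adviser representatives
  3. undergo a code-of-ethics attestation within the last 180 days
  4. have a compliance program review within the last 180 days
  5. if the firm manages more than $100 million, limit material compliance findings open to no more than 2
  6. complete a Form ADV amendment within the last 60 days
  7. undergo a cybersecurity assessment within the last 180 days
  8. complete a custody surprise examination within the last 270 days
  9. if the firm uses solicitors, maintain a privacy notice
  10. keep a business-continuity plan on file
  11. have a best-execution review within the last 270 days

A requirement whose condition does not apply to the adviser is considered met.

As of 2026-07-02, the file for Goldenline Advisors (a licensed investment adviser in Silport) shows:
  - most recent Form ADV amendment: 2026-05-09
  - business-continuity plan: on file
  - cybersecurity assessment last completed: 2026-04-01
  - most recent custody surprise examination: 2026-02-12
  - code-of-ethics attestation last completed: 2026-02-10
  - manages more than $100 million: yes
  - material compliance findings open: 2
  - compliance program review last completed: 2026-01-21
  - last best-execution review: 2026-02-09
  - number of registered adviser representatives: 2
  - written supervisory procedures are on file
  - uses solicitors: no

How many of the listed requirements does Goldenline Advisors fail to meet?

1. written supervisory procedures present → met
2. registered adviser representatives 2 ≥ 2 → met
3. code-of-ethics attestation 142 days ago vs limit 180 → met
4. compliance program review 162 days ago vs limit 180 → met
5. condition 'manages more than $100 million' holds; material compliance findings open 2 ≤ 2 → met
6. Form ADV amendment 54 days ago vs limit 60 → met
7. cybersecurity assessment 92 days ago vs limit 180 → met
8. custody surprise examination 140 days ago vs limit 270 → met
9. condition 'uses solicitors' does not hold → requirement n/a → met
10. business-continuity plan present → met
11. best-execution review 143 days ago vs limit 270 → met
Not met: 0 of 11

0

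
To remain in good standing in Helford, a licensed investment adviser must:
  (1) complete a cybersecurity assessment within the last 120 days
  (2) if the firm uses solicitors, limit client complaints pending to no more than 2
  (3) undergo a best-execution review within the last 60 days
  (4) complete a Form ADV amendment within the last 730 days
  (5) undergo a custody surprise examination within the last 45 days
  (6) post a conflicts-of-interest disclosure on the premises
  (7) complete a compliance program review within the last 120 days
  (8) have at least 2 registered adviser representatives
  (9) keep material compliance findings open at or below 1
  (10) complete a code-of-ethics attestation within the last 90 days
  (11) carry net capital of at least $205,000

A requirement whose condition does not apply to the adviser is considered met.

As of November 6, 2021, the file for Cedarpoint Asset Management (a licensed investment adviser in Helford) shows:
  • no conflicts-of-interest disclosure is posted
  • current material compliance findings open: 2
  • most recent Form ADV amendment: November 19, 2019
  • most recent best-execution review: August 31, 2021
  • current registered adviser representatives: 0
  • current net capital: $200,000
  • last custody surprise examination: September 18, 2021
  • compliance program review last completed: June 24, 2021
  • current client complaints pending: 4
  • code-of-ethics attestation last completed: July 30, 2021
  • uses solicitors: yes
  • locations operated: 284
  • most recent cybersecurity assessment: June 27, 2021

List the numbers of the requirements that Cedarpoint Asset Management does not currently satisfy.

1, 2, 3, 5, 6, 7, 8, 9, 10, 11

1. cybersecurity assessment 132 days ago vs limit 120 → not met
2. condition 'uses solicitors' holds; client complaints pending 4 > 2 → not met
3. best-execution review 67 days ago vs limit 60 → not met
4. Form ADV amendment 718 days ago vs limit 730 → met
5. custody surprise examination 49 days ago vs limit 45 → not met
6. conflicts-of-interest disclosure absent → not met
7. compliance program review 135 days ago vs limit 120 → not met
8. registered adviser representatives 0 < 2 → not met
9. material compliance findings open 2 > 1 → not met
10. code-of-ethics attestation 99 days ago vs limit 90 → not met
11. net capital $200,000 < $205,000 → not met
Not met: 1, 2, 3, 5, 6, 7, 8, 9, 10, 11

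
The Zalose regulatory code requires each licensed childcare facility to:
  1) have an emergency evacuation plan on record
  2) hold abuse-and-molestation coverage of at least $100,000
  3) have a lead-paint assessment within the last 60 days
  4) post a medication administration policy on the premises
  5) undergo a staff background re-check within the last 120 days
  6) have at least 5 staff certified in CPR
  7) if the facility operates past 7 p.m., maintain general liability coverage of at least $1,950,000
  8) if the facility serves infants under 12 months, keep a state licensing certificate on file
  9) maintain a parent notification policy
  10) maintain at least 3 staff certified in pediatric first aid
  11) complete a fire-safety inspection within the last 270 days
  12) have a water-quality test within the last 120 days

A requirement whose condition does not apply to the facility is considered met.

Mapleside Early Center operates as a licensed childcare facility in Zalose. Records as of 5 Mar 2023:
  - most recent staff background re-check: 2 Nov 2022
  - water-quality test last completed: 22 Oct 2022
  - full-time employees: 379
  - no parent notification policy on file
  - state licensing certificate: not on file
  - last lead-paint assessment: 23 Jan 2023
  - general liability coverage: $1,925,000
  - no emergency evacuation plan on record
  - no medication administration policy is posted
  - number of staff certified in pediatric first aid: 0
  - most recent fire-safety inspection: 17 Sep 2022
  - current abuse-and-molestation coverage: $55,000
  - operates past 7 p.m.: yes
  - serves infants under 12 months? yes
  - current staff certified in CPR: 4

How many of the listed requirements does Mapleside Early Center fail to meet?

1. emergency evacuation plan absent → not met
2. abuse-and-molestation coverage $55,000 < $100,000 → not met
3. lead-paint assessment 41 days ago vs limit 60 → met
4. medication administration policy absent → not met
5. staff background re-check 123 days ago vs limit 120 → not met
6. staff certified in CPR 4 < 5 → not met
7. condition 'operates past 7 p.m.' holds; general liability coverage $1,925,000 < $1,950,000 → not met
8. condition 'serves infants under 12 months' holds; state licensing certificate absent → not met
9. parent notification policy absent → not met
10. staff certified in pediatric first aid 0 < 3 → not met
11. fire-safety inspection 169 days ago vs limit 270 → met
12. water-quality test 134 days ago vs limit 120 → not met
Not met: 10 of 12

10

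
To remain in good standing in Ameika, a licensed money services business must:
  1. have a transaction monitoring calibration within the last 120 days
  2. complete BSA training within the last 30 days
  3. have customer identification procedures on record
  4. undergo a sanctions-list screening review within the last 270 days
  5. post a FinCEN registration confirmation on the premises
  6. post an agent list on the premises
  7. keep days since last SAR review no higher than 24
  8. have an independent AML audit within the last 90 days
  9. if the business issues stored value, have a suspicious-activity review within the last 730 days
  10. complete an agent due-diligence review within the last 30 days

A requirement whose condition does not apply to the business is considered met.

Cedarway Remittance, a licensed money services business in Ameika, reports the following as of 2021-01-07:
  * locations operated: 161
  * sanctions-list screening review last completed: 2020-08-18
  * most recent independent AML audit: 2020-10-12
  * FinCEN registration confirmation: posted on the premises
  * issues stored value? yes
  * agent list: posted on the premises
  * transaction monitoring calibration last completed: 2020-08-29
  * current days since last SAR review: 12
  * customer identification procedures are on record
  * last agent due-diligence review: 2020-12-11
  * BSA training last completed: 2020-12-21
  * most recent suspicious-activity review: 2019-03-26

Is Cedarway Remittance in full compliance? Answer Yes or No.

No

1. transaction monitoring calibration 131 days ago vs limit 120 → not met
2. BSA training 17 days ago vs limit 30 → met
3. customer identification procedures present → met
4. sanctions-list screening review 142 days ago vs limit 270 → met
5. FinCEN registration confirmation present → met
6. agent list present → met
7. days since last SAR review 12 ≤ 24 → met
8. independent AML audit 87 days ago vs limit 90 → met
9. condition 'issues stored value' holds; suspicious-activity review 653 days ago vs limit 730 → met
10. agent due-diligence review 27 days ago vs limit 30 → met
Not met: 1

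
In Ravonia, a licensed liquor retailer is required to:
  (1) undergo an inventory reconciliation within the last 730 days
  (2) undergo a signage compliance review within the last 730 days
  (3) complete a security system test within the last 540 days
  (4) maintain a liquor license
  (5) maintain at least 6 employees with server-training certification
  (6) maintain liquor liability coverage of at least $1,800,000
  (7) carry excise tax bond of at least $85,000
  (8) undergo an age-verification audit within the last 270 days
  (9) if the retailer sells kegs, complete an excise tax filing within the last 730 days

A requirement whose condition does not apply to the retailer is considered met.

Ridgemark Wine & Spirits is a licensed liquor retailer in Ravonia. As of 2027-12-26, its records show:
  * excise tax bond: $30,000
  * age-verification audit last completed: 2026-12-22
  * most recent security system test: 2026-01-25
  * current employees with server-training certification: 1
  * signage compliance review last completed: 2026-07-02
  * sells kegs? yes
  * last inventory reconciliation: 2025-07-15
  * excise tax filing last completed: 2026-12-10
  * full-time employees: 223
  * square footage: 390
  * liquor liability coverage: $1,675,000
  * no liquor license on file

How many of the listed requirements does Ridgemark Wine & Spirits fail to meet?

7

1. inventory reconciliation 894 days ago vs limit 730 → not met
2. signage compliance review 542 days ago vs limit 730 → met
3. security system test 700 days ago vs limit 540 → not met
4. liquor license absent → not met
5. employees with server-training certification 1 < 6 → not met
6. liquor liability coverage $1,675,000 < $1,800,000 → not met
7. excise tax bond $30,000 < $85,000 → not met
8. age-verification audit 369 days ago vs limit 270 → not met
9. condition 'sells kegs' holds; excise tax filing 381 days ago vs limit 730 → met
Not met: 7 of 9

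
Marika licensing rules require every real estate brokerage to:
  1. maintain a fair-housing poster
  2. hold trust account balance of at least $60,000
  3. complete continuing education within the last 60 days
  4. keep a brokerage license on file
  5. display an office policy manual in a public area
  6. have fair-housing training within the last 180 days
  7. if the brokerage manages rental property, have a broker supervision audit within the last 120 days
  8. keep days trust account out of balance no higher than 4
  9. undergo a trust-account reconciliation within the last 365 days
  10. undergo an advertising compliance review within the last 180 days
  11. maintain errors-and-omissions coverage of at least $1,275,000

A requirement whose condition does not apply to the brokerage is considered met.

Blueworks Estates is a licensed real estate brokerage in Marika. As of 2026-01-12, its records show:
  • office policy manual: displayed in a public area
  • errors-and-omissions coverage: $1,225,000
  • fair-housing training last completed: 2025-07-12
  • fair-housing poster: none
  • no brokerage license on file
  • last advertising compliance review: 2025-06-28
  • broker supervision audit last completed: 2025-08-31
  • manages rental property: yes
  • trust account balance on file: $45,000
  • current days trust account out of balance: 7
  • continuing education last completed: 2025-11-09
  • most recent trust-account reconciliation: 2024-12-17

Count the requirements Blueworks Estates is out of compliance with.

1. fair-housing poster absent → not met
2. trust account balance $45,000 < $60,000 → not met
3. continuing education 64 days ago vs limit 60 → not met
4. brokerage license absent → not met
5. office policy manual present → met
6. fair-housing training 184 days ago vs limit 180 → not met
7. condition 'manages rental property' holds; broker supervision audit 134 days ago vs limit 120 → not met
8. days trust account out of balance 7 > 4 → not met
9. trust-account reconciliation 391 days ago vs limit 365 → not met
10. advertising compliance review 198 days ago vs limit 180 → not met
11. errors-and-omissions coverage $1,225,000 < $1,275,000 → not met
Not met: 10 of 11

10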